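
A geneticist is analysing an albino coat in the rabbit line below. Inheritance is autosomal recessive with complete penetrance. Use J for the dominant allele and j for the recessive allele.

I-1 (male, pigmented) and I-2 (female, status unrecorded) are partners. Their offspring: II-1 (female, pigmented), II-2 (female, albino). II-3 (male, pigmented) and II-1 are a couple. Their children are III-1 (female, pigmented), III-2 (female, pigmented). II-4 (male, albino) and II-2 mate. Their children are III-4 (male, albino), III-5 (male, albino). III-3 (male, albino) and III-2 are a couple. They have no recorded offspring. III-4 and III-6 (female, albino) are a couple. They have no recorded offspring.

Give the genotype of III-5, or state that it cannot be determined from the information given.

III-5 is albino, so III-5 is jj.

jj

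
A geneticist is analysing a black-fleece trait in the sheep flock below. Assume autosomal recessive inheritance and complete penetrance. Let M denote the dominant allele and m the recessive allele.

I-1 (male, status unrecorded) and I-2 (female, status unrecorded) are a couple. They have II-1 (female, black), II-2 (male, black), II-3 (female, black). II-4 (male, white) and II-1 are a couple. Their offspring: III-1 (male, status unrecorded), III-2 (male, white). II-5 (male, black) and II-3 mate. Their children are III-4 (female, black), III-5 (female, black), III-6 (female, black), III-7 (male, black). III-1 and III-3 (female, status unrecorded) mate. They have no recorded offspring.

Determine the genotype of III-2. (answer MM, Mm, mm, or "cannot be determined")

From phenotype alone, III-2 is MM or Mm.
III-2 is white so carries M and received m from II-1 (mm), so III-2 is Mm.

Mm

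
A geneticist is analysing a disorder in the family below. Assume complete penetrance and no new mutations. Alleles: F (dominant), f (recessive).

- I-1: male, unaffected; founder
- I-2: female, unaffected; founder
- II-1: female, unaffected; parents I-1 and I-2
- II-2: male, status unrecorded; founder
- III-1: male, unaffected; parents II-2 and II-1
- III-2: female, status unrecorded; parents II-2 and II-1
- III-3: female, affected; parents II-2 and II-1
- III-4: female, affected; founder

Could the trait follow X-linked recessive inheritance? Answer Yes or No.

Yes

A consistent assignment under X-linked recessive exists: I-1 X^F Y, I-2 X^F X^f, II-1 X^F X^f, II-2 X^f Y, III-1 X^F Y, III-2 X^F X^f, III-3 X^f X^f, III-4 X^f X^f.
In this assignment every recorded phenotype matches its genotype and every non-founder's genotype is obtainable from its parents' genotypes, so the pedigree is consistent.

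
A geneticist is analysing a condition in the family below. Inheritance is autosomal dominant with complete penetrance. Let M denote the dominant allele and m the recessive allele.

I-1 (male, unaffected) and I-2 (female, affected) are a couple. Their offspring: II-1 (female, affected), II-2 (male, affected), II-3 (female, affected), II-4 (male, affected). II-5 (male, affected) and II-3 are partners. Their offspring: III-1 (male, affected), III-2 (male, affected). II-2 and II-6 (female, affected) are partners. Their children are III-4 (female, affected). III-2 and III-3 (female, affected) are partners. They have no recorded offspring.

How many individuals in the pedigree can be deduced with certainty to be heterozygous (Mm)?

4

Obligate heterozygotes: II-1 is affected so carries M and received m from I-1 (mm), so II-1 is Mm; II-2 is affected so carries M and received m from I-1 (mm), so II-2 is Mm; II-3 is affected so carries M and received m from I-1 (mm), so II-3 is Mm; II-4 is affected so carries M and received m from I-1 (mm), so II-4 is Mm.
Every other individual is either homozygous by phenotype or has at least one consistent homozygous assignment, so the count is 4.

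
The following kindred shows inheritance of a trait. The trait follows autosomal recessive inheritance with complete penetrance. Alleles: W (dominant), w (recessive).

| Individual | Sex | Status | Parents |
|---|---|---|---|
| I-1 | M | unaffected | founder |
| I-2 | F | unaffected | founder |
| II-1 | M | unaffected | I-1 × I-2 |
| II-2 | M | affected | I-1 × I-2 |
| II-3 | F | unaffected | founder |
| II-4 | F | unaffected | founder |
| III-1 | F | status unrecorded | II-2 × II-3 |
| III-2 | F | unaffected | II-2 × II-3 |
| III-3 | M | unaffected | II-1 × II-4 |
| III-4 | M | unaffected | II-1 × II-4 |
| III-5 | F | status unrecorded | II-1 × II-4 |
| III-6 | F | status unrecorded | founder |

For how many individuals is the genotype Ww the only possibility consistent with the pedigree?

Obligate heterozygotes: I-1 is unaffected so carries W and passed w to II-2 (ww), so I-1 is Ww; I-2 is unaffected so carries W and passed w to II-2 (ww), so I-2 is Ww; III-2 is unaffected so carries W and received w from II-2 (ww), so III-2 is Ww.
Every other individual is either homozygous by phenotype or has at least one consistent homozygous assignment, so the count is 3.

3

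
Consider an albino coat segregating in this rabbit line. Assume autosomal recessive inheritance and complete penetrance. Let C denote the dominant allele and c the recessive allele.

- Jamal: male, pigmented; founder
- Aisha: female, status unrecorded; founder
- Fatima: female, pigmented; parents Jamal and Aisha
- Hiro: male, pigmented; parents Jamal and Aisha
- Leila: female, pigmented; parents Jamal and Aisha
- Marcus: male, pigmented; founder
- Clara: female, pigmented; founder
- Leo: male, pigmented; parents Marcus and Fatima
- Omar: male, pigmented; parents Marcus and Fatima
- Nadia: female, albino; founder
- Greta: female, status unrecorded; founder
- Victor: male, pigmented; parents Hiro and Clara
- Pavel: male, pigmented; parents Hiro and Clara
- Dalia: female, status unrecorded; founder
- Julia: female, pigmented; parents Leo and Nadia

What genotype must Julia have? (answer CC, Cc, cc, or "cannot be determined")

Cc

From phenotype alone, Julia is CC or Cc.
Julia is pigmented so carries C and received c from Nadia (cc), so Julia is Cc.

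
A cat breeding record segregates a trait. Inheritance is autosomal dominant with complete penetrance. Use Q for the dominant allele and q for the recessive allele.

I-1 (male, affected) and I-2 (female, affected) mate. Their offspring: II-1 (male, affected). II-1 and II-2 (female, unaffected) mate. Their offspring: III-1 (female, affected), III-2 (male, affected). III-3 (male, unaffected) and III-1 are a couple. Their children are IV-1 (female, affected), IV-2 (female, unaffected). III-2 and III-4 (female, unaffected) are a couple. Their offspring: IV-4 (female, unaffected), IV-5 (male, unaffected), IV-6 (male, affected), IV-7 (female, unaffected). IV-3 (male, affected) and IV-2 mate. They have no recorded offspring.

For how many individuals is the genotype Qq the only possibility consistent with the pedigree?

Obligate heterozygotes: III-1 is affected so carries Q and received q from II-2 (qq), so III-1 is Qq; III-2 is affected so carries Q and received q from II-2 (qq), so III-2 is Qq; IV-1 is affected so carries Q and received q from III-3 (qq), so IV-1 is Qq; IV-6 is affected so carries Q and received q from III-4 (qq), so IV-6 is Qq.
Every other individual is either homozygous by phenotype or has at least one consistent homozygous assignment, so the count is 4.

4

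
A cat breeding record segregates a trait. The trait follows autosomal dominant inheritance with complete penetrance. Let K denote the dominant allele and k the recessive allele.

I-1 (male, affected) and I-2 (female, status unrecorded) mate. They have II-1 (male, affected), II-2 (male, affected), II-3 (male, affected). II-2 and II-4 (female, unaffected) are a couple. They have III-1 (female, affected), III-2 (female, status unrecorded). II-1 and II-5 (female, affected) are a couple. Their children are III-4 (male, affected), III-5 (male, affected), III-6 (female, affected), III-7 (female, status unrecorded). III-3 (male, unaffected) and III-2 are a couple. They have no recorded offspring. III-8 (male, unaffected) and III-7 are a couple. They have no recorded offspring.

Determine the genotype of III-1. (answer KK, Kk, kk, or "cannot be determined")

From phenotype alone, III-1 is KK or Kk.
III-1 is affected so carries K and received k from II-4 (kk), so III-1 is Kk.

Kk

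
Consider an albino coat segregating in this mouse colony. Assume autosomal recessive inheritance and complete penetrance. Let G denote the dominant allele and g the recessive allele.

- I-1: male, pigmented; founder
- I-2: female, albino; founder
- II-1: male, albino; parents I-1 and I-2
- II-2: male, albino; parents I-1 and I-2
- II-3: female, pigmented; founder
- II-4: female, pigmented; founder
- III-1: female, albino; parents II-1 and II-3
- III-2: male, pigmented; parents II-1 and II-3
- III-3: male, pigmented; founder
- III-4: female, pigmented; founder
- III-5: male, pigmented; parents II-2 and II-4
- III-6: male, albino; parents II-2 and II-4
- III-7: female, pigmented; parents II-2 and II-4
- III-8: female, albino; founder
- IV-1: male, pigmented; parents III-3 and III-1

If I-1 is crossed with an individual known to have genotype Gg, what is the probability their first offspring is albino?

1/4

I-1 is pigmented so carries G and passed g to II-1 (gg), so I-1 is Gg.
The cross gives 1/4 GG : 1/2 Gg : 1/4 gg, so P(offspring is albino) = 1/4.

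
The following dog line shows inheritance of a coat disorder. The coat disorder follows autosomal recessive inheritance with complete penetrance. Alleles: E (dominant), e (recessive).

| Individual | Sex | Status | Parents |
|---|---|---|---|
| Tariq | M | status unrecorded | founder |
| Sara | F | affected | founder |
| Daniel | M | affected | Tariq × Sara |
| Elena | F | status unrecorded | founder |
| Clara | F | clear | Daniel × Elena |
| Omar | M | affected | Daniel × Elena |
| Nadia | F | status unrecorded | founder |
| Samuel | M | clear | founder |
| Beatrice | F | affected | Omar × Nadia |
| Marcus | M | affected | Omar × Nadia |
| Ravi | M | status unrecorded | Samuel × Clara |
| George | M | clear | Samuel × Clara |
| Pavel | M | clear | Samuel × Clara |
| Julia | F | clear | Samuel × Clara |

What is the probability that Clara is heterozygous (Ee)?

1

Clara is clear so carries E and received e from Daniel (ee), so Clara is Ee, giving P(Ee) = 1.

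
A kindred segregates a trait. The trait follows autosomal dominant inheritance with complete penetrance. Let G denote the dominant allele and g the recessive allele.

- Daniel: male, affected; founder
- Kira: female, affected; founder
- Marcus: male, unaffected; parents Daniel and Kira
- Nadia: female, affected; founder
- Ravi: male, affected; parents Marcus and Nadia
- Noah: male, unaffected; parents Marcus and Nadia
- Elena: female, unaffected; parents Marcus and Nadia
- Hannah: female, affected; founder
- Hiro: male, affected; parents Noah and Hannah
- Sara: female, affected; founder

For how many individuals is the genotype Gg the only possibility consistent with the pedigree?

5

Obligate heterozygotes: Daniel is affected so carries G and passed g to Marcus (gg), so Daniel is Gg; Kira is affected so carries G and passed g to Marcus (gg), so Kira is Gg; Nadia is affected so carries G and passed g to Noah (gg), so Nadia is Gg; Ravi is affected so carries G and received g from Marcus (gg), so Ravi is Gg; Hiro is affected so carries G and received g from Noah (gg), so Hiro is Gg.
Every other individual is either homozygous by phenotype or has at least one consistent homozygous assignment, so the count is 5.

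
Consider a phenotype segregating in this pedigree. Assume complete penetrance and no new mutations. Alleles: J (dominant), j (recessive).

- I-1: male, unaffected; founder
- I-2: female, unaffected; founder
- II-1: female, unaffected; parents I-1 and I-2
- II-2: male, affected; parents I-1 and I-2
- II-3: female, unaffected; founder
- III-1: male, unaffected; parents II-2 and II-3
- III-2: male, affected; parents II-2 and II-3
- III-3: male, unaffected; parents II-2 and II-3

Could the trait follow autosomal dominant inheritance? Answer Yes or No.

No

Under autosomal dominant, II-2 (affected, male) cannot arise from I-1 (unaffected) × I-2 (unaffected).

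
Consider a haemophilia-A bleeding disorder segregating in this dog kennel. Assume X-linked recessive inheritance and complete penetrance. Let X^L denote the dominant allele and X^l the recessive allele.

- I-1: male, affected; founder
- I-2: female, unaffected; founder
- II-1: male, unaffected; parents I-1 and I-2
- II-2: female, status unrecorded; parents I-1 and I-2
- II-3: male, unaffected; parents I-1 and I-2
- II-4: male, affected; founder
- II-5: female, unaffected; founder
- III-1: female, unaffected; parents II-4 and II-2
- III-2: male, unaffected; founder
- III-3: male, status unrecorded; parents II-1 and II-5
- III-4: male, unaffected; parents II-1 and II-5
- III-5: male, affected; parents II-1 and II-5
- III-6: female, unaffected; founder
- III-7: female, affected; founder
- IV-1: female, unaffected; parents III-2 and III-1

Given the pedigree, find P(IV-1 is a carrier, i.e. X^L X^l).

1/2

III-2 is unaffected, so III-2 is X^L Y.
III-1 is unaffected so carries L and received l from II-4 (X^l Y), so III-1 is X^L X^l.
Their cross gives offspring ratios 1/2 X^L X^L : 1/2 X^L X^l. Conditioning on IV-1 being unaffected, P(X^L X^l) = 1/2 / 1 = 1/2.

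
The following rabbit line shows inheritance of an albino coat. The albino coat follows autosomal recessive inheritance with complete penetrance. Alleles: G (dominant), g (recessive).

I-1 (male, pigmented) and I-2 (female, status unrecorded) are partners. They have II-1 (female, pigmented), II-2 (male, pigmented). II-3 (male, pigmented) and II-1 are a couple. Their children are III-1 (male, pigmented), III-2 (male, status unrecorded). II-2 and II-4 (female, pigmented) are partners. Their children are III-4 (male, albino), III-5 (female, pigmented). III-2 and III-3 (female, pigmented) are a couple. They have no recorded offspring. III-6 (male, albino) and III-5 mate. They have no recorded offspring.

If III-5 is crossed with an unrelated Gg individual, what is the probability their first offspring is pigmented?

5/6

II-2 is pigmented so carries G and passed g to III-4 (gg), so II-2 is Gg.
II-4 is pigmented so carries G and passed g to III-4 (gg), so II-4 is Gg.
III-5 is a pigmented offspring of II-2 (Gg) × II-4 (Gg), whose cross gives 1/4 GG : 1/2 Gg : 1/4 gg; conditioning on being pigmented, III-5 is GG with probability 1/3, Gg with probability 2/3.
Summing over parental genotype combinations, P(offspring is pigmented) = 1/3·1 + 2/3·3/4 = 5/6.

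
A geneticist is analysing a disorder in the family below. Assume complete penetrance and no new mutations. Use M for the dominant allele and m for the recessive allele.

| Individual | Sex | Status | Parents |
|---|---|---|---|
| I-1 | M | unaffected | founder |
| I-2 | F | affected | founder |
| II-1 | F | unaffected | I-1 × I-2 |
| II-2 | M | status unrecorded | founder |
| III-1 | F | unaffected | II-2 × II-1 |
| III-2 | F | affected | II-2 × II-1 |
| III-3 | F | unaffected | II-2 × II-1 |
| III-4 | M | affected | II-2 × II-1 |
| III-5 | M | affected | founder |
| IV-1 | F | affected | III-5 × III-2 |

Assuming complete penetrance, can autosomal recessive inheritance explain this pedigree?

Yes

A consistent assignment under autosomal recessive exists: I-1 MM, I-2 mm, II-1 Mm, II-2 Mm, III-1 MM, III-2 mm, III-3 MM, III-4 mm, III-5 mm, IV-1 mm.
In this assignment every recorded phenotype matches its genotype and every non-founder's genotype is obtainable from its parents' genotypes, so the pedigree is consistent.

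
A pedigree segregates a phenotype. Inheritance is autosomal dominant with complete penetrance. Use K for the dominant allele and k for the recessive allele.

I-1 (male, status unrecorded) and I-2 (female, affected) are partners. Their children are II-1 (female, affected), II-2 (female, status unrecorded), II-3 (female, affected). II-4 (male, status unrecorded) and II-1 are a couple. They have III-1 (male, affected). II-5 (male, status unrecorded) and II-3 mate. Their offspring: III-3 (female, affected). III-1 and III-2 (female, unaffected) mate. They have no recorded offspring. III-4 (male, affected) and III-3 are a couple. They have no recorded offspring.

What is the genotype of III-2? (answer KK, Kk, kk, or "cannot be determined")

III-2 is unaffected, so III-2 is kk.

kk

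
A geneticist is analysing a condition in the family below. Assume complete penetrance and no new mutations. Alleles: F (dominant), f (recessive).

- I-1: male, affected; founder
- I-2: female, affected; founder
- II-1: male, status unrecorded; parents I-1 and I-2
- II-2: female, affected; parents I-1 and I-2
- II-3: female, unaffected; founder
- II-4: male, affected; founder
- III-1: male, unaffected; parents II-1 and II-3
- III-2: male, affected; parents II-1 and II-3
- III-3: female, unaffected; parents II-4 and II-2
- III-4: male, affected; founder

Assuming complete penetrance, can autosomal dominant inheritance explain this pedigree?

A consistent assignment under autosomal dominant exists: I-1 FF, I-2 Ff, II-1 Ff, II-2 Ff, II-3 ff, II-4 Ff, III-1 ff, III-2 Ff, III-3 ff, III-4 FF.
In this assignment every recorded phenotype matches its genotype and every non-founder's genotype is obtainable from its parents' genotypes, so the pedigree is consistent.

Yes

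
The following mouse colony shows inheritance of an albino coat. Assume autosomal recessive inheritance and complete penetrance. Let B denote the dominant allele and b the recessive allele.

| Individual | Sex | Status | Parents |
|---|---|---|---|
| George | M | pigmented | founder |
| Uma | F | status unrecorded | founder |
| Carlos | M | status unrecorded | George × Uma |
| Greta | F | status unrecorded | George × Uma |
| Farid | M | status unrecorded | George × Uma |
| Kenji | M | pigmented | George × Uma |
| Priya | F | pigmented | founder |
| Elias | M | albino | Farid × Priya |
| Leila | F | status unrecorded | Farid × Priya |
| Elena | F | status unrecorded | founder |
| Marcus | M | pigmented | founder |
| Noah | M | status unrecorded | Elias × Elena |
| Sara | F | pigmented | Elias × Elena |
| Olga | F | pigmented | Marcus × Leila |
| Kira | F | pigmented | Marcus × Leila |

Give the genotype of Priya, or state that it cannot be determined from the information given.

From phenotype alone, Priya is BB or Bb.
Priya is pigmented so carries B and passed b to Elias (bb), so Priya is Bb.

Bb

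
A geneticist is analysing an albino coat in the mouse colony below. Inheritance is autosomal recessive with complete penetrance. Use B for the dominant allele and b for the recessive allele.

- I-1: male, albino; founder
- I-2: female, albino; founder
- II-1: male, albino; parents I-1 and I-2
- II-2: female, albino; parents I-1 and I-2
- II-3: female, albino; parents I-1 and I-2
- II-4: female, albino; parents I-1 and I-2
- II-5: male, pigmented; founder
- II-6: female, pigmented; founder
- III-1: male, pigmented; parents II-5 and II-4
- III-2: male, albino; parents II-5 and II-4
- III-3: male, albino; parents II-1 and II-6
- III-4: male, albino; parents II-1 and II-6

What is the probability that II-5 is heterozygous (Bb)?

1

II-5 is pigmented so carries B and passed b to III-2 (bb), so II-5 is Bb, giving P(Bb) = 1.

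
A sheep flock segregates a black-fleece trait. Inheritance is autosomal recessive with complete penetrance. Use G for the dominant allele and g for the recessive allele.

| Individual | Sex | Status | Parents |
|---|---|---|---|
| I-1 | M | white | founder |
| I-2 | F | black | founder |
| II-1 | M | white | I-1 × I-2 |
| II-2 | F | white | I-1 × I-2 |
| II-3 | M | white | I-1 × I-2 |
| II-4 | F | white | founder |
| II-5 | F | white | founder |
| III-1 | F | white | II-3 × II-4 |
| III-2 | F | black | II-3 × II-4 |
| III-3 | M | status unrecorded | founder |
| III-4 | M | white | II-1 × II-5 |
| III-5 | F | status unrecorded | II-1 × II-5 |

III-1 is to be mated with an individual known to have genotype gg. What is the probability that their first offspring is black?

1/3

II-3 is white so carries G and received g from I-2 (gg), so II-3 is Gg.
II-4 is white so carries G and passed g to III-2 (gg), so II-4 is Gg.
III-1 is a white offspring of II-3 (Gg) × II-4 (Gg), whose cross gives 1/4 GG : 1/2 Gg : 1/4 gg; conditioning on being white, III-1 is GG with probability 1/3, Gg with probability 2/3.
Summing over parental genotype combinations, P(offspring is black) = 2/3·1/2 = 1/3.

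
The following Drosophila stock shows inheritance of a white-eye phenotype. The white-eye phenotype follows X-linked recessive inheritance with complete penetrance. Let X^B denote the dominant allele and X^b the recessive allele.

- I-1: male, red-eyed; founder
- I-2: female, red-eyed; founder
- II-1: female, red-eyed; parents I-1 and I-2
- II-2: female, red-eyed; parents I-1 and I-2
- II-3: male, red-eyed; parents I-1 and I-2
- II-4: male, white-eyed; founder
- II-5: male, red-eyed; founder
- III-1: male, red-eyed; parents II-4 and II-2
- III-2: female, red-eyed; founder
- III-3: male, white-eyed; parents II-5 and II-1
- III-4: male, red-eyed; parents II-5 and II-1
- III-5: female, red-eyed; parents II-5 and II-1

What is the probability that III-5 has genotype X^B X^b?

1/2

II-5 is red-eyed, so II-5 is X^B Y.
II-1 is red-eyed so carries B and passed b to III-3 (X^b Y), so II-1 is X^B X^b.
Their cross gives offspring ratios 1/2 X^B X^B : 1/2 X^B X^b. Conditioning on III-5 being red-eyed, P(X^B X^b) = 1/2 / 1 = 1/2.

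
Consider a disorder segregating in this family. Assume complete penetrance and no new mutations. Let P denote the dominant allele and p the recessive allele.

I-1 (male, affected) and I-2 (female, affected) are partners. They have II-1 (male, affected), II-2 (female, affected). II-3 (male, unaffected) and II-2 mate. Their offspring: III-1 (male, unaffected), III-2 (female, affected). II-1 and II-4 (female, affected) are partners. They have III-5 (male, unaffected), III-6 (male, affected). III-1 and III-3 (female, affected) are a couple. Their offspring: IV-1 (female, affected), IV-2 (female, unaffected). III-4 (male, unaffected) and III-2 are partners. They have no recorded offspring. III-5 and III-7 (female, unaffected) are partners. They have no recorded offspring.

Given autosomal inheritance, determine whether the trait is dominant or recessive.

II-1 and II-4 are both affected yet have an unaffected child III-5. Under a recessive model two affected parents are homozygous and every child would be affected, so the trait cannot be recessive.

dominant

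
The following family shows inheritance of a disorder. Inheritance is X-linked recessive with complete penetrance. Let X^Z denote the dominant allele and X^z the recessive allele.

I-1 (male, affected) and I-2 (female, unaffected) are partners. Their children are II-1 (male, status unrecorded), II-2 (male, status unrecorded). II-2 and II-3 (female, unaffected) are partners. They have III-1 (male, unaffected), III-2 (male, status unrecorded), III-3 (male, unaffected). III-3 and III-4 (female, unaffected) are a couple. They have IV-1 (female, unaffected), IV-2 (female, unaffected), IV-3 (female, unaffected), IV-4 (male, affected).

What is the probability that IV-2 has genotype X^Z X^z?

III-3 is unaffected, so III-3 is X^Z Y.
III-4 is unaffected so carries Z and passed z to IV-4 (X^z Y), so III-4 is X^Z X^z.
Their cross gives offspring ratios 1/2 X^Z X^Z : 1/2 X^Z X^z. Conditioning on IV-2 being unaffected, P(X^Z X^z) = 1/2 / 1 = 1/2.

1/2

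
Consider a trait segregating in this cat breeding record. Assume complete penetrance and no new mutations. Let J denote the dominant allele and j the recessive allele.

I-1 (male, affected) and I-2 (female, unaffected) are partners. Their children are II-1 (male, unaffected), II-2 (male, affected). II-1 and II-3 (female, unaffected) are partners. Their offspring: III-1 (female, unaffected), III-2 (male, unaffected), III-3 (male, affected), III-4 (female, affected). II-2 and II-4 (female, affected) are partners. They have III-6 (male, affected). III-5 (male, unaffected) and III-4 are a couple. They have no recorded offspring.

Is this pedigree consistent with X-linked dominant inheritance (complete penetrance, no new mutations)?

Under X-linked dominant, II-2 (affected, male) cannot arise from I-1 (affected) × I-2 (unaffected).

No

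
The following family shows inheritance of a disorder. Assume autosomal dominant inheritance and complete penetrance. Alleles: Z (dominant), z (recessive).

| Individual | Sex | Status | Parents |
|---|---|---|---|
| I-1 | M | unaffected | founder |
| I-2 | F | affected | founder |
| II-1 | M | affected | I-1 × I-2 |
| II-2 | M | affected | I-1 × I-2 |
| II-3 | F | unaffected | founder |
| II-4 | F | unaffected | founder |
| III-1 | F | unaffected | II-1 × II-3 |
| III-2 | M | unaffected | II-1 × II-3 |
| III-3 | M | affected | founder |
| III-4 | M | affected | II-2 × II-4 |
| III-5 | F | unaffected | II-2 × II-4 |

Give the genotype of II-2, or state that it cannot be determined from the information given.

Zz

From phenotype alone, II-2 is ZZ or Zz.
II-2 is affected so carries Z and received z from I-1 (zz), so II-2 is Zz.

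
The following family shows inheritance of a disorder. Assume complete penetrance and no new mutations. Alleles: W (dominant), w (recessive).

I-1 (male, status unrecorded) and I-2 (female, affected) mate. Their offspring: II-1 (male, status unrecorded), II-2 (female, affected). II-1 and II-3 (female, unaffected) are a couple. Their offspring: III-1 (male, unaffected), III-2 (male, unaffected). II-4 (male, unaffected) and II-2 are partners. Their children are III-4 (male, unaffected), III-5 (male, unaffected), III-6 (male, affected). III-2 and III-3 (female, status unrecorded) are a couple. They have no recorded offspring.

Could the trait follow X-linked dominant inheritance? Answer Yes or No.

A consistent assignment under X-linked dominant exists: I-1 X^W Y, I-2 X^W X^w, II-1 X^W Y, II-2 X^W X^w, II-3 X^w X^w, II-4 X^w Y, III-1 X^w Y, III-2 X^w Y, III-3 X^W X^W, III-4 X^w Y, III-5 X^w Y, III-6 X^W Y.
In this assignment every recorded phenotype matches its genotype and every non-founder's genotype is obtainable from its parents' genotypes, so the pedigree is consistent.

Yes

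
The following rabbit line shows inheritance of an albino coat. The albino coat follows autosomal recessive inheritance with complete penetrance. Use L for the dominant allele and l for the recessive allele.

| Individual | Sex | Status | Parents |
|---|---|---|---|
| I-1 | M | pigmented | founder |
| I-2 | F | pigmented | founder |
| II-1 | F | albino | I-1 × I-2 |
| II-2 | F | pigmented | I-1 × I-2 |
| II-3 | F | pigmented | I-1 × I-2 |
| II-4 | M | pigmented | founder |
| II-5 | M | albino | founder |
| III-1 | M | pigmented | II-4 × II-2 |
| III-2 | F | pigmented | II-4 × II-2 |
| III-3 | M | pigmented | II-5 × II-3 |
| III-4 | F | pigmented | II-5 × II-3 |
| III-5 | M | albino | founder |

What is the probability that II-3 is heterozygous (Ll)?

I-1 is pigmented so carries L and passed l to II-1 (ll), so I-1 is Ll.
I-2 is pigmented so carries L and passed l to II-1 (ll), so I-2 is Ll.
Their cross gives offspring ratios 1/4 LL : 1/2 Ll : 1/4 ll. Conditioning on II-3 being pigmented, P(Ll) = 1/2 / 3/4 = 2/3 before taking II-3's own offspring into account.
II-5 is albino, so II-5 is ll.
Now use II-3's offspring. Probability of each recorded status — pigmented son III-3: 1/2 if II-3 is Ll, 1 if LL; pigmented daughter III-4: 1/2 if II-3 is Ll, 1 if LL.
Bayes: P(Ll) = 2/3·1/4 / (2/3·1/4 + 1/3·1) = 1/3.

1/3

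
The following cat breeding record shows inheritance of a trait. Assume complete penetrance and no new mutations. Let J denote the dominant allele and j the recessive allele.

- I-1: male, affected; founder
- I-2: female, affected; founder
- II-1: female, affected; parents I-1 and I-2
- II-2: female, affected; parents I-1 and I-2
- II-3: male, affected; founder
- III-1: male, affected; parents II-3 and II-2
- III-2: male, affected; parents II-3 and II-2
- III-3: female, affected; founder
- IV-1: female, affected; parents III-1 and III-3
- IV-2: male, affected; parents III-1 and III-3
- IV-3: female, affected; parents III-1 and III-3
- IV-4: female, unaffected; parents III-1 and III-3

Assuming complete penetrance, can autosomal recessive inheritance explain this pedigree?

Under autosomal recessive, IV-4 (unaffected, female) cannot arise from III-1 (affected) × III-3 (affected).

No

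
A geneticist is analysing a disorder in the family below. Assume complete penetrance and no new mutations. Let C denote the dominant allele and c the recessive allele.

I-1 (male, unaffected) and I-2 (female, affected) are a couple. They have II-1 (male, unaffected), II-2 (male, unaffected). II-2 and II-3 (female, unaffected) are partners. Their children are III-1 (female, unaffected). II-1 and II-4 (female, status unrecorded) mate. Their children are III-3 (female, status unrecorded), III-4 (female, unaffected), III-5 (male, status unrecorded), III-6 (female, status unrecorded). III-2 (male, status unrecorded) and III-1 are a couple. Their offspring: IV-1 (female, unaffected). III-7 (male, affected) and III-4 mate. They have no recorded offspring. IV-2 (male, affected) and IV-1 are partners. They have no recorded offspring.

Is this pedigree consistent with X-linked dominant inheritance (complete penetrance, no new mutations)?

A consistent assignment under X-linked dominant exists: I-1 X^c Y, I-2 X^C X^c, II-1 X^c Y, II-2 X^c Y, II-3 X^c X^c, II-4 X^C X^c, III-1 X^c X^c, III-2 X^c Y, III-3 X^C X^c, III-4 X^c X^c, III-5 X^C Y, III-6 X^C X^c, III-7 X^C Y, IV-1 X^c X^c, IV-2 X^C Y.
In this assignment every recorded phenotype matches its genotype and every non-founder's genotype is obtainable from its parents' genotypes, so the pedigree is consistent.

Yes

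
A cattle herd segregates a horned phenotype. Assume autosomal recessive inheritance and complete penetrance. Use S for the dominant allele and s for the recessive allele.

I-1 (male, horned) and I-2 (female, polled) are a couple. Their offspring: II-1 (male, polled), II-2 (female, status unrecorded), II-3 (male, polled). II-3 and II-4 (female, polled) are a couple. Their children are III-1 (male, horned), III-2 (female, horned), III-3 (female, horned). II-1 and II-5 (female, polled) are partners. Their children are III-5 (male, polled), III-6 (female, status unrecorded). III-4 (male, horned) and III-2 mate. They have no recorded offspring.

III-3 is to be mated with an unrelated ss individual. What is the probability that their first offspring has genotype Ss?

0

III-3 is horned, so III-3 is ss.
The cross gives 1 ss, so P(offspring has genotype Ss) = 0.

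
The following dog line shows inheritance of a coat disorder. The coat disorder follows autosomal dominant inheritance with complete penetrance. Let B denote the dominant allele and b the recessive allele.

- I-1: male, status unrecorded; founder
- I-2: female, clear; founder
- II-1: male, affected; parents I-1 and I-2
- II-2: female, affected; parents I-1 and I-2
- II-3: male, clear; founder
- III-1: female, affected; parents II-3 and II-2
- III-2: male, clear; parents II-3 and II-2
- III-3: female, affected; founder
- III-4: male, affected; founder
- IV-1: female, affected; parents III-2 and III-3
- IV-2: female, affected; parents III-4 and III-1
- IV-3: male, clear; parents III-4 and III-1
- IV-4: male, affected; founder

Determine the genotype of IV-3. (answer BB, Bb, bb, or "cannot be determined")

IV-3 is clear, so IV-3 is bb.

bb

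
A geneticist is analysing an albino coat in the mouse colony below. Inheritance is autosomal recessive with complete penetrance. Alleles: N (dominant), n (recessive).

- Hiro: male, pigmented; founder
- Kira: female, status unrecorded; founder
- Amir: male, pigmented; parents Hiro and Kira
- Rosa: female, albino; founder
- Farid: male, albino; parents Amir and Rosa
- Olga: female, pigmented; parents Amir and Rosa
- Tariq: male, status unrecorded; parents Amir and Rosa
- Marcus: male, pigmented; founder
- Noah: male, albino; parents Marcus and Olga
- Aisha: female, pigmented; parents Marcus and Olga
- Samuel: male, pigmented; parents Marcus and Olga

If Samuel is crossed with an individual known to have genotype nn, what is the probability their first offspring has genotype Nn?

Marcus is pigmented so carries N and passed n to Noah (nn), so Marcus is Nn.
Olga is pigmented so carries N and received n from Rosa (nn), so Olga is Nn.
Samuel is a pigmented offspring of Marcus (Nn) × Olga (Nn), whose cross gives 1/4 NN : 1/2 Nn : 1/4 nn; conditioning on being pigmented, Samuel is NN with probability 1/3, Nn with probability 2/3.
Summing over parental genotype combinations, P(offspring has genotype Nn) = 1/3·1 + 2/3·1/2 = 2/3.

2/3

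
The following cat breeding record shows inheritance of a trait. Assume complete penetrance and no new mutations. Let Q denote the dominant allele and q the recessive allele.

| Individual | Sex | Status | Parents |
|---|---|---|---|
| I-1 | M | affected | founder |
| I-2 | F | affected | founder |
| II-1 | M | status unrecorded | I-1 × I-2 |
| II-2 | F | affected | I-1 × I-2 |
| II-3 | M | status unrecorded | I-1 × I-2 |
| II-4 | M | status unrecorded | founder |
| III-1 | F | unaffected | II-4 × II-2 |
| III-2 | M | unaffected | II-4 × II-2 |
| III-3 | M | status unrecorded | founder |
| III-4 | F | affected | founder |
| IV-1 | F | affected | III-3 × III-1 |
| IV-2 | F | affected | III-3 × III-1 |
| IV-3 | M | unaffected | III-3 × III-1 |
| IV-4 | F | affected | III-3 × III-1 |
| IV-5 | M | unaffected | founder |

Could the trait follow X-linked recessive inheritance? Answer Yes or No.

No

Under X-linked recessive, III-2 (unaffected, male) cannot arise from II-4 (unrecorded) × II-2 (affected).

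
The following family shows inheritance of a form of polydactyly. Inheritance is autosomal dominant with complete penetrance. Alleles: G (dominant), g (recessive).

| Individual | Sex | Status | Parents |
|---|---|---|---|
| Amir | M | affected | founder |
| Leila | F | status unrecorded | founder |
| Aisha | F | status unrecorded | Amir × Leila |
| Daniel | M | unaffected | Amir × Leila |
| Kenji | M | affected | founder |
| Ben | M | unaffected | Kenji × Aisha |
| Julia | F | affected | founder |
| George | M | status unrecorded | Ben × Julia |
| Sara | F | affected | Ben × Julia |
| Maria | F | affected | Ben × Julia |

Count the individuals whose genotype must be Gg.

4

Obligate heterozygotes: Amir is affected so carries G and passed g to Daniel (gg), so Amir is Gg; Kenji is affected so carries G and passed g to Ben (gg), so Kenji is Gg; Sara is affected so carries G and received g from Ben (gg), so Sara is Gg; Maria is affected so carries G and received g from Ben (gg), so Maria is Gg.
Every other individual is either homozygous by phenotype or has at least one consistent homozygous assignment, so the count is 4.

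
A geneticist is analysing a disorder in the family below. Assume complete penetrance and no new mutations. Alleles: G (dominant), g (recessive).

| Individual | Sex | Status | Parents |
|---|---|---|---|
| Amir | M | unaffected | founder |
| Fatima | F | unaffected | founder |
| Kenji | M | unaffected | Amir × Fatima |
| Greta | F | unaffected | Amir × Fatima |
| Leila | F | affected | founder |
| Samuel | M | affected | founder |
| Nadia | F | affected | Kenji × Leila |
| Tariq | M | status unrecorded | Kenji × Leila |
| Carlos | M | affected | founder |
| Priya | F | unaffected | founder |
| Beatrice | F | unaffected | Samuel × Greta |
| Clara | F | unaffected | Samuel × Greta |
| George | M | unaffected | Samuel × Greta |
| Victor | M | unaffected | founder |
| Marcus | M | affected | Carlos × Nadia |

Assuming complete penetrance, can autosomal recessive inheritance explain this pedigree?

A consistent assignment under autosomal recessive exists: Amir GG, Fatima Gg, Kenji Gg, Greta GG, Leila gg, Samuel gg, Nadia gg, Tariq Gg, Carlos gg, Priya GG, Beatrice Gg, Clara Gg, George Gg, Victor GG, Marcus gg.
In this assignment every recorded phenotype matches its genotype and every non-founder's genotype is obtainable from its parents' genotypes, so the pedigree is consistent.

Yes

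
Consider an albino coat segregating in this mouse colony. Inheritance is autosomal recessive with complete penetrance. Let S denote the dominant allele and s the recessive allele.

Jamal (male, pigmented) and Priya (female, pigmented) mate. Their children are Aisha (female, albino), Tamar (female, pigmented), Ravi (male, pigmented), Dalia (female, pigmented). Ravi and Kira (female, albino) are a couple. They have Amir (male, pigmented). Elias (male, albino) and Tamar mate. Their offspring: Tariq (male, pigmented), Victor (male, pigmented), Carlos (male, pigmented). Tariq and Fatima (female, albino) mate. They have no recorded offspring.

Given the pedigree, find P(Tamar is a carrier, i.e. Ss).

Jamal is pigmented so carries S and passed s to Aisha (ss), so Jamal is Ss.
Priya is pigmented so carries S and passed s to Aisha (ss), so Priya is Ss.
Their cross gives offspring ratios 1/4 SS : 1/2 Ss : 1/4 ss. Conditioning on Tamar being pigmented, P(Ss) = 1/2 / 3/4 = 2/3 before taking Tamar's own offspring into account.
Elias is albino, so Elias is ss.
Now use Tamar's offspring. Probability of each recorded status — pigmented son Tariq: 1/2 if Tamar is Ss, 1 if SS; pigmented son Victor: 1/2 if Tamar is Ss, 1 if SS; pigmented son Carlos: 1/2 if Tamar is Ss, 1 if SS.
Bayes: P(Ss) = 2/3·1/8 / (2/3·1/8 + 1/3·1) = 1/5.

1/5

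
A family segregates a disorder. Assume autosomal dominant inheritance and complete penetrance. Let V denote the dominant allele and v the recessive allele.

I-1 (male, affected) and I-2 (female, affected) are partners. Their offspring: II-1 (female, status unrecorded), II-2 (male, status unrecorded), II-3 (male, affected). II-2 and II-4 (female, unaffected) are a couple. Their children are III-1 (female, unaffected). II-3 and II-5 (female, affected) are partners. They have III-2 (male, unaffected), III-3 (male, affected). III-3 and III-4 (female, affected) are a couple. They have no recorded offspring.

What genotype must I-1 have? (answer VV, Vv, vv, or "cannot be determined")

I-1's phenotype allows VV or Vv, and no parent or child forces a single allele at both positions; consistent genotype assignments exist with I-1 as VV or Vv.

cannot be determined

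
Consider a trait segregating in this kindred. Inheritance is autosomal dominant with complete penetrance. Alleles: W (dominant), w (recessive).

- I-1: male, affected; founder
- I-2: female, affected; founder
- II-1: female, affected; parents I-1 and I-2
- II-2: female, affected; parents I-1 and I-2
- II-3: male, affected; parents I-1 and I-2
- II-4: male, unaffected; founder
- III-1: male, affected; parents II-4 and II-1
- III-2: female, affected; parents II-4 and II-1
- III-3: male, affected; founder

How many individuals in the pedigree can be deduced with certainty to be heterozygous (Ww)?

2

Obligate heterozygotes: III-1 is affected so carries W and received w from II-4 (ww), so III-1 is Ww; III-2 is affected so carries W and received w from II-4 (ww), so III-2 is Ww.
Every other individual is either homozygous by phenotype or has at least one consistent homozygous assignment, so the count is 2.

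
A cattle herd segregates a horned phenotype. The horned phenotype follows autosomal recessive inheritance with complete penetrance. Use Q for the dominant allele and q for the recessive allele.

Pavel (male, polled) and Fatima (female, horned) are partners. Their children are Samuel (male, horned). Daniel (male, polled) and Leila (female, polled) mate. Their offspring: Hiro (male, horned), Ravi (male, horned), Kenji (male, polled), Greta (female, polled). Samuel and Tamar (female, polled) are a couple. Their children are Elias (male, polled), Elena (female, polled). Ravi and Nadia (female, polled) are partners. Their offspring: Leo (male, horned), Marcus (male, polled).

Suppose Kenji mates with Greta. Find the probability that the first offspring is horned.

Daniel is polled so carries Q and passed q to Hiro (qq), so Daniel is Qq.
Leila is polled so carries Q and passed q to Hiro (qq), so Leila is Qq.
Kenji is a polled offspring of Daniel (Qq) × Leila (Qq), whose cross gives 1/4 QQ : 1/2 Qq : 1/4 qq; conditioning on being polled, Kenji is QQ with probability 1/3, Qq with probability 2/3.
Greta is a polled offspring of Daniel (Qq) × Leila (Qq), whose cross gives 1/4 QQ : 1/2 Qq : 1/4 qq; conditioning on being polled, Greta is QQ with probability 1/3, Qq with probability 2/3.
Summing over parental genotype combinations, P(offspring is horned) = 4/9·1/4 = 1/9.

1/9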